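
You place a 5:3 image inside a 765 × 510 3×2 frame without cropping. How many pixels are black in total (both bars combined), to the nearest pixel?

39015 pixels

5:3 is wider than 3×2, so it spans the full width.
Content height = 765 × 3/5 ≈ 459.0000 px.
Leftover height: 510 − 459.0000 = 51.0000 px.
Across the 765-px span: 51.0000 × 765 ≈ 39015 px.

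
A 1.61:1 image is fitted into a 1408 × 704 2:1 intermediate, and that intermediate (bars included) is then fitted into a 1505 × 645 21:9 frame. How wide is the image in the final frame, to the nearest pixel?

Inside the 1408×704 canvas the image is height-limited at 1133.44 × 704.00.
The 2:1 canvas is height-limited in 1505×645, giving 1290.00 × 645.00; scale factor 0.9162.
The image scales with it: width 1133.44 × 0.9162 ≈ 1038.45.

1038 px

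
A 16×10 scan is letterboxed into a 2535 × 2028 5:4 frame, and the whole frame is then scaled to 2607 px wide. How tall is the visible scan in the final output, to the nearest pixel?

Fitted into 2535×2028, the scan spans the width; its height is 2535 × 10/16 ≈ 1584.38 px.
The frame scales by 2607/2535 = 1.0284; 1584.38 × 1.0284 ≈ 1629.38 px.

1629 px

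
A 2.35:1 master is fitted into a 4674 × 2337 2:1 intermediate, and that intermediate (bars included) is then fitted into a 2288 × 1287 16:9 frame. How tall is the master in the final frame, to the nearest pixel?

974 px

2.35:1 in 4674×2337: fills the width, so the master is 4674.00 × 1988.94.
2:1 in 2288×1287: fills the width, so the intermediate becomes 2288.00 × 1144.00 — a scale of ×0.4895.
So the master's height is 1988.94 × 0.4895 ≈ 973.62.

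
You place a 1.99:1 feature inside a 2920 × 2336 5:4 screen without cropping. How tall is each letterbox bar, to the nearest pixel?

434 px

Since 1.990 > 1.250, the feature is width-limited.
The feature is 2920 / 1.990 ≈ 1467.34 px tall.
2336 − 1467.34 = 868.66 px of bars (434.33 each).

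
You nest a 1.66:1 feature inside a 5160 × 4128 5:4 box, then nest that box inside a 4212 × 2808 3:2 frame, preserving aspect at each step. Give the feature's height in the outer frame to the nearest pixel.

Inside the 5160×4128 canvas the feature is width-limited at 5160.00 × 3108.43.
5:4 in 4212×2808: fills the height, so the intermediate becomes 3510.00 × 2808.00 — a scale of ×0.6802.
Applying the same ×0.6802: 3108.43 → 2114.46.

2114 px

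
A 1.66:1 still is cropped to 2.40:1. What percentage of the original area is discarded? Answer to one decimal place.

The width stays; only height is cut (since 2.40:1 is wider than 1.66:1).
(1.660)/(2.400) ≈ 0.692 of the area survives, leaving 30.83% discarded.

30.8%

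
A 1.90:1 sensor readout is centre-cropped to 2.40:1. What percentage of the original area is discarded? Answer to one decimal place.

The width stays; only height is cut (since 2.40:1 is wider than 1.90:1).
Fraction kept = (1.900)/(2.400) ≈ 79.17%, so 20.83% is lost.

20.8%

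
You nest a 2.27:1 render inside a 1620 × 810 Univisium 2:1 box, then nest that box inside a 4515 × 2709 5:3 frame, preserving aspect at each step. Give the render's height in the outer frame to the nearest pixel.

Inside the 1620×810 canvas the render is width-limited at 1620.00 × 713.66.
The Univisium 2:1 canvas is width-limited in 4515×2709, giving 4515.00 × 2257.50; scale factor 2.7870.
The render scales with it: height 713.66 × 2.7870 ≈ 1988.99.

1989 px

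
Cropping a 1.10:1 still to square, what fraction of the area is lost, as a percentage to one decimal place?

square is narrower than 1.10:1, so the crop keeps the full height and trims the width.
Fraction kept = (1.000)/(1.100) ≈ 90.91%, so 9.09% is lost.

9.1%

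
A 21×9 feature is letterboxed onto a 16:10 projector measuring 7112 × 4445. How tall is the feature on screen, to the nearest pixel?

Since 2.333 > 1.600, the feature is width-limited.
That makes the image 3048.00 px tall (7112 × 9/21).

3048 px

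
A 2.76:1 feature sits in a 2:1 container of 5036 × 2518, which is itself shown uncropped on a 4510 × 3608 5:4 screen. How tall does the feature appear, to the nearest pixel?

1634 px

Inside the 5036×2518 canvas the feature is width-limited at 5036.00 × 1824.64.
The 2:1 canvas is width-limited in 4510×3608, giving 4510.00 × 2255.00; scale factor 0.8956.
Applying the same ×0.8956: 1824.64 → 1634.06.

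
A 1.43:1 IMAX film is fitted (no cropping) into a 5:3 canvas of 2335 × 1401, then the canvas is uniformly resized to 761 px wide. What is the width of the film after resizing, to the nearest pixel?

In the 2335×1401 frame the film fills the height: width = 1401 × 1.430 ≈ 2003.43 px.
Resizing to 761 px wide multiplies everything by 0.3259: 2003.43 → 652.94 px.

653 px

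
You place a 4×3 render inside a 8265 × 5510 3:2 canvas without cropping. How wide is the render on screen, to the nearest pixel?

7347 px

Since 1.333 < 1.500, the render is height-limited.
Content width = 5510 × 4/3 ≈ 7346.67 px.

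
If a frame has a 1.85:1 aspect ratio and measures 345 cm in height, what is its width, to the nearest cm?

At 1.85:1, 345 × 1.850 ≈ 638.25.

638 cm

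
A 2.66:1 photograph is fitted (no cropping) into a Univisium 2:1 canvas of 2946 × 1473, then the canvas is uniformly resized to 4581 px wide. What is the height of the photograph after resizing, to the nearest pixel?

1722 px

In the 2946×1473 frame the photograph fills the width: height = 2946 / 2.660 ≈ 1107.52 px.
The frame scales by 4581/2946 = 1.5550; 1107.52 × 1.5550 ≈ 1722.18 px.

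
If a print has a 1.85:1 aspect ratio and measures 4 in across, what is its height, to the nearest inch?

Height = 4 / 1.850 = 2.16.

2 in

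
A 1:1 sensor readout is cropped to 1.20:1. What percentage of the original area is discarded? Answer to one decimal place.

16.7%

Going from 1:1 to 1.20:1 means cutting height while keeping width.
(1.000)/(1.200) ≈ 0.833 of the area survives, leaving 16.67% discarded.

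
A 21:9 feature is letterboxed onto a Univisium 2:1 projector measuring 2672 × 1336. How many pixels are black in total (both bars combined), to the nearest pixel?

509970 pixels

21:9 is wider than Univisium 2:1, so it spans the full width.
That makes the image 1145.1429 px tall (2672 × 9/21).
1336 − 1145.1429 = 190.8571 px of bars.
Across the 2672-px span: 190.8571 × 2672 ≈ 509970 px.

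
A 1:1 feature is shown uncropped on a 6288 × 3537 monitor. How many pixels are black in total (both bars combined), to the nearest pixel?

1:1 (1.000) < 16×9 (1.778), so the feature fills the height.
The feature is 3537 × 1/1 ≈ 3537.0000 px wide.
6288 − 3537.0000 = 2751.0000 px of bars.
Across the 3537-px span: 2751.0000 × 3537 ≈ 9730287 px.

9730287 pixels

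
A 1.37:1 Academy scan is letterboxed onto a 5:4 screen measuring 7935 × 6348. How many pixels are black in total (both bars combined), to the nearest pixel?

1.37:1 Academy (1.370) > 5:4 (1.250), so the scan fills the width.
The scan is 7935 / 1.370 ≈ 5791.9708 px tall.
Black = 6348 − 5791.9708 = 556.0292 px.
Across the 7935-px span: 556.0292 × 7935 ≈ 4412092 px.

4412092 pixels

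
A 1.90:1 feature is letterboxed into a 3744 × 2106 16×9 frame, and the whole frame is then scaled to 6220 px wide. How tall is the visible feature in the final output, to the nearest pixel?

At 3744×2106 the feature is width-limited, so height = 3744 / 1.900 ≈ 1970.53 px.
Resizing to 6220 px wide multiplies everything by 1.6613: 1970.53 → 3273.68 px.

3274 px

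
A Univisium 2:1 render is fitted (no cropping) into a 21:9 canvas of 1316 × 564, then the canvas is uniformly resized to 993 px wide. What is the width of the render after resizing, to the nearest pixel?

At 1316×564 the render is height-limited, so width = 564 × 2/1 ≈ 1128.00 px.
The frame scales by 993/1316 = 0.7546; 1128.00 × 0.7546 ≈ 851.14 px.

851 px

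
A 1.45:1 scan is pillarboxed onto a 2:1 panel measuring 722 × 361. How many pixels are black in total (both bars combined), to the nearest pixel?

1.45:1 (1.450) < 2:1 (2.000), so the scan fills the height.
That makes the image 523.4500 px wide (361 × 1.450).
Black = 722 − 523.4500 = 198.5500 px.
Across the 361-px span: 198.5500 × 361 ≈ 71677 px.

71677 pixels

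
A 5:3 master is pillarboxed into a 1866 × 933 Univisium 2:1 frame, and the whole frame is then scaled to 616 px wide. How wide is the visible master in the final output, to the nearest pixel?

In the 1866×933 frame the master fills the height: width = 933 × 5/3 ≈ 1555.00 px.
Scaling 1866 → 616 is ×0.3301, so the width becomes 1555.00 × 0.3301 ≈ 513.33 px.

513 px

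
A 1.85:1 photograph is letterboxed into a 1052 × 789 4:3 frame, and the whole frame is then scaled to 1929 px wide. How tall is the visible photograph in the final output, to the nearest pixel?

1043 px

In the 1052×789 frame the photograph fills the width: height = 1052 / 1.850 ≈ 568.65 px.
Resizing to 1929 px wide multiplies everything by 1.8337: 568.65 → 1042.70 px.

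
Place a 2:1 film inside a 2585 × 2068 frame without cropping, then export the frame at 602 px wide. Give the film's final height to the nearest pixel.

301 px

Fitted into 2585×2068, the film spans the width; its height is 2585 × 1/2 ≈ 1292.50 px.
Resizing to 602 px wide multiplies everything by 0.2329: 1292.50 → 301.00 px.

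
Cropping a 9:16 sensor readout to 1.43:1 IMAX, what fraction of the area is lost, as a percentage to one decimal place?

60.7%

Going from 9:16 to 1.43:1 IMAX means cutting height while keeping width.
Fraction kept = (0.562)/(1.430) ≈ 39.34%, so 60.66% is lost.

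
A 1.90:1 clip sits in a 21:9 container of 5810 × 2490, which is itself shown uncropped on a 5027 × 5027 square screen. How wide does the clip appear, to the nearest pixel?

4093 px

First fit — 1.90:1 into 5810×2490 spans the height: 4731.00 × 2490.00.
21:9 in 5027×5027: fills the width, so the intermediate becomes 5027.00 × 2154.43 — a scale of ×0.8652.
Applying the same ×0.8652: 4731.00 → 4093.41.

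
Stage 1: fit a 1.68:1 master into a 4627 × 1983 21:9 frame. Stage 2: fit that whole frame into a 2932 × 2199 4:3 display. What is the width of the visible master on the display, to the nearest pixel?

Inside the 4627×1983 canvas the master is height-limited at 3331.44 × 1983.00.
The 21:9 canvas is width-limited in 2932×2199, giving 2932.00 × 1256.57; scale factor 0.6337.
Applying the same ×0.6337: 3331.44 → 2111.04.

2111 px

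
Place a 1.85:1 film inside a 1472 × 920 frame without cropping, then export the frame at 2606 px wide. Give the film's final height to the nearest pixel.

Fitted into 1472×920, the film spans the width; its height is 1472 / 1.850 ≈ 795.68 px.
Resizing to 2606 px wide multiplies everything by 1.7704: 795.68 → 1408.65 px.

1409 px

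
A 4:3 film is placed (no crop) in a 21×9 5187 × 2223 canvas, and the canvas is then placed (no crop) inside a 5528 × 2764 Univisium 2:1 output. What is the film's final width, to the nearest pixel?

Inside the 5187×2223 canvas the film is height-limited at 2964.00 × 2223.00.
The 21×9 canvas is width-limited in 5528×2764, giving 5528.00 × 2369.14; scale factor 1.0657.
The film scales with it: width 2964.00 × 1.0657 ≈ 3158.86.

3159 px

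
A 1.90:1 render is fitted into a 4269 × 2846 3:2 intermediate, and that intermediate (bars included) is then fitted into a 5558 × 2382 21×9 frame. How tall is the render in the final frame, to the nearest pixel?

First fit — 1.90:1 into 4269×2846 spans the width: 4269.00 × 2246.84.
Second fit — the 3:2 canvas into 5558×2382 spans the height: 3573.00 × 2382.00 (×0.8370 from 4269×2846).
The render scales with it: height 2246.84 × 0.8370 ≈ 1880.53.

1881 px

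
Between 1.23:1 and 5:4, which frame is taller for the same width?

1.23 and 5:4 = 1.25; 1.25 > 1.23. The smaller width-to-height ratio is the taller frame.

1.23:1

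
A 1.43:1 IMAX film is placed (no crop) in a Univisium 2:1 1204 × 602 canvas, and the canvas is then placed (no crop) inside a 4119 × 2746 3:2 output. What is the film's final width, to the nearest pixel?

1.43:1 IMAX in 1204×602: fills the height, so the film is 860.86 × 602.00.
Second fit — the Univisium 2:1 canvas into 4119×2746 spans the width: 4119.00 × 2059.50 (×3.4211 from 1204×602).
The film scales with it: width 860.86 × 3.4211 ≈ 2945.09.

2945 px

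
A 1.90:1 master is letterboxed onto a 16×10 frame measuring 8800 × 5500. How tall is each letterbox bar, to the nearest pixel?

434 px

1.90:1 is wider than 16×10, so it spans the full width.
Content height = 8800 / 1.900 ≈ 4631.58 px.
Leftover height: 5500 − 4631.58 = 868.42 px → 434.21 each side.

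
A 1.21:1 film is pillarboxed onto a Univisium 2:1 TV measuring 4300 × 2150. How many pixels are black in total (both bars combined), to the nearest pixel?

3651775 pixels

Since 1.210 < 2.000, the film is height-limited.
Content width = 2150 × 1.210 ≈ 2601.5000 px.
Black = 4300 − 2601.5000 = 1698.5000 px.
Bar area = 1698.5000 × 2150 ≈ 3651775 px.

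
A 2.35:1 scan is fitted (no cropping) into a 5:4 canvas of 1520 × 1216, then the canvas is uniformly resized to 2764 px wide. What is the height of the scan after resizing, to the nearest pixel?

1176 px

At 1520×1216 the scan is width-limited, so height = 1520 / 2.350 ≈ 646.81 px.
The frame scales by 2764/1520 = 1.8184; 646.81 × 1.8184 ≈ 1176.17 px.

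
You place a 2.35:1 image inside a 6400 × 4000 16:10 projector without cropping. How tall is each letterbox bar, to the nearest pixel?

638 px

2.35:1 is wider than 16:10, so it spans the full width.
Content height = 6400 / 2.350 ≈ 2723.40 px.
4000 − 2723.40 = 1276.60 px of bars (638.30 each).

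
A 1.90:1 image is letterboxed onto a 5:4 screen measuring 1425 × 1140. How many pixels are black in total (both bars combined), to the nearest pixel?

Since 1.900 > 1.250, the image is width-limited.
The image is 1425 / 1.900 ≈ 750.0000 px tall.
Leftover height: 1140 − 750.0000 = 390.0000 px.
Bar area = 390.0000 × 1425 ≈ 555750 px.

555750 pixels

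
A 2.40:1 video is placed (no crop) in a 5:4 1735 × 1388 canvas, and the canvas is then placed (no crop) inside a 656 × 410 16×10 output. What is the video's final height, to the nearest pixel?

Inside the 1735×1388 canvas the video is width-limited at 1735.00 × 722.92.
Second fit — the 5:4 canvas into 656×410 spans the height: 512.50 × 410.00 (×0.2954 from 1735×1388).
Applying the same ×0.2954: 722.92 → 213.54.

214 px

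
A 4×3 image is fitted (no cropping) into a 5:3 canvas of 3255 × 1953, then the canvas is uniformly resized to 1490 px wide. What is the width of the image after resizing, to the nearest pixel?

Fitted into 3255×1953, the image spans the height; its width is 1953 × 4/3 ≈ 2604.00 px.
The frame scales by 1490/3255 = 0.4578; 2604.00 × 0.4578 ≈ 1192.00 px.

1192 px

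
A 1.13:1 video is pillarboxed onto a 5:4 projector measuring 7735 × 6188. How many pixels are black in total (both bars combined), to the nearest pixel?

Since 1.130 < 1.250, the video is height-limited.
The video is 6188 × 1.130 ≈ 6992.4400 px wide.
Leftover width: 7735 − 6992.4400 = 742.5600 px.
Bar area = 742.5600 × 6188 ≈ 4594961 px.

4594961 pixels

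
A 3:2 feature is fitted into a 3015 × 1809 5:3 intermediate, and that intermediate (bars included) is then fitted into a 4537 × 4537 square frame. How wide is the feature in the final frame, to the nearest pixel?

4083 px

First fit — 3:2 into 3015×1809 spans the height: 2713.50 × 1809.00.
5:3 in 4537×4537: fills the width, so the intermediate becomes 4537.00 × 2722.20 — a scale of ×1.5048.
Applying the same ×1.5048: 2713.50 → 4083.30.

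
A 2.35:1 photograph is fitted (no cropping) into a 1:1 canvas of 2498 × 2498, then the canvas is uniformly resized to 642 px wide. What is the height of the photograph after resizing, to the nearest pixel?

273 px

Fitted into 2498×2498, the photograph spans the width; its height is 2498 / 2.350 ≈ 1062.98 px.
Scaling 2498 → 642 is ×0.2570, so the height becomes 1062.98 × 0.2570 ≈ 273.19 px.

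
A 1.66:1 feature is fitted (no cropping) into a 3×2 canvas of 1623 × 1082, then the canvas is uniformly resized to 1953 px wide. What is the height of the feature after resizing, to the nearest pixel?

At 1623×1082 the feature is width-limited, so height = 1623 / 1.660 ≈ 977.71 px.
The frame scales by 1953/1623 = 1.2033; 977.71 × 1.2033 ≈ 1176.51 px.

1177 px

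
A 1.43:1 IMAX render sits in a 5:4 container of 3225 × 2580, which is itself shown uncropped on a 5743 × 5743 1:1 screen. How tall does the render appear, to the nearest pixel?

Inside the 3225×2580 canvas the render is width-limited at 3225.00 × 2255.24.
5:4 in 5743×5743: fills the width, so the intermediate becomes 5743.00 × 4594.40 — a scale of ×1.7808.
The render scales with it: height 2255.24 × 1.7808 ≈ 4016.08.

4016 px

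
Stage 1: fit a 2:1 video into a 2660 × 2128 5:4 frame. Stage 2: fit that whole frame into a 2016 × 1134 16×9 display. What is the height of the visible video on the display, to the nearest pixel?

First fit — 2:1 into 2660×2128 spans the width: 2660.00 × 1330.00.
5:4 in 2016×1134: fills the height, so the intermediate becomes 1417.50 × 1134.00 — a scale of ×0.5329.
So the video's height is 1330.00 × 0.5329 ≈ 708.75.

709 px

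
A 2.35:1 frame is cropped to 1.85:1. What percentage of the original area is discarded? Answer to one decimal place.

The height stays; only width is cut (since 1.85:1 is narrower than 2.35:1).
Fraction kept = (1.850)/(2.350) ≈ 78.72%, so 21.28% is lost.

21.3%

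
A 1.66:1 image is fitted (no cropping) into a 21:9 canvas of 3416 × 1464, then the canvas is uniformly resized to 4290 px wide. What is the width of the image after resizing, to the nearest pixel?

At 3416×1464 the image is height-limited, so width = 1464 × 1.660 ≈ 2430.24 px.
The frame scales by 4290/3416 = 1.2559; 2430.24 × 1.2559 ≈ 3052.03 px.

3052 px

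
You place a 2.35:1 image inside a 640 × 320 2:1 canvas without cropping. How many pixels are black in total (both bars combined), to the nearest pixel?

Since 2.350 > 2.000, the image is width-limited.
That makes the image 272.3404 px tall (640 / 2.350).
320 − 272.3404 = 47.6596 px of bars.
That's 47.6596 × 640 ≈ 30502 black pixels.

30502 pixels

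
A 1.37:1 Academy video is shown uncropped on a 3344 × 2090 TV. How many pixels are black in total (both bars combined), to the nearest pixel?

1004663 pixels

Since 1.370 < 1.600, the video is height-limited.
The video is 2090 × 1.370 ≈ 2863.3000 px wide.
Leftover width: 3344 − 2863.3000 = 480.7000 px.
Bar area = 480.7000 × 2090 ≈ 1004663 px.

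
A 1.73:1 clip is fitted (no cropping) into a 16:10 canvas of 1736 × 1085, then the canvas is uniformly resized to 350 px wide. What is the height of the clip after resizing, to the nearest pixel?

202 px

In the 1736×1085 frame the clip fills the width: height = 1736 / 1.730 ≈ 1003.47 px.
The frame scales by 350/1736 = 0.2016; 1003.47 × 0.2016 ≈ 202.31 px.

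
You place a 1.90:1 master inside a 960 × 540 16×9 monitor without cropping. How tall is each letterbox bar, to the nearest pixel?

1.90:1 is wider than 16×9, so it spans the full width.
Content height = 960 / 1.900 ≈ 505.26 px.
Leftover height: 540 − 505.26 = 34.74 px → 17.37 each side.

17 px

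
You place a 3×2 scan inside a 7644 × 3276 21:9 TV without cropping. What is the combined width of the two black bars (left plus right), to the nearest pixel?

2730 px

Since 1.500 < 2.333, the scan is height-limited.
The scan is 3276 × 3/2 ≈ 4914.00 px wide.
7644 − 4914.00 = 2730.00 px of bars.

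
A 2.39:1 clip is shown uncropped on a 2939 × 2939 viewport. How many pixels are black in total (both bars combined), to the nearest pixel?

Since 2.390 > 1.000, the clip is width-limited.
That makes the image 1229.7071 px tall (2939 / 2.390).
2939 − 1229.7071 = 1709.2929 px of bars.
That's 1709.2929 × 2939 ≈ 5023612 black pixels.

5023612 pixels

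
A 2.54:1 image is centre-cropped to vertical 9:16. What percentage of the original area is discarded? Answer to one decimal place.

77.9%

vertical 9:16 is narrower than 2.54:1, so the crop keeps the full height and trims the width.
(0.562)/(2.540) ≈ 0.221 of the area survives, leaving 77.85% discarded.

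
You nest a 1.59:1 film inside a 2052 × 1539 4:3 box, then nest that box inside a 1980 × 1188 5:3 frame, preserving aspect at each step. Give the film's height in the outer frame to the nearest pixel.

996 px

1.59:1 in 2052×1539: fills the width, so the film is 2052.00 × 1290.57.
Second fit — the 4:3 canvas into 1980×1188 spans the height: 1584.00 × 1188.00 (×0.7719 from 2052×1539).
The film scales with it: height 1290.57 × 0.7719 ≈ 996.23.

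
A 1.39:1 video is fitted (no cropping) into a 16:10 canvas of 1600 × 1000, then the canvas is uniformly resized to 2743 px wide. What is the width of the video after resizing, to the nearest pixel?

2383 px

Fitted into 1600×1000, the video spans the height; its width is 1000 × 1.390 ≈ 1390.00 px.
Resizing to 2743 px wide multiplies everything by 1.7144: 1390.00 → 2382.98 px.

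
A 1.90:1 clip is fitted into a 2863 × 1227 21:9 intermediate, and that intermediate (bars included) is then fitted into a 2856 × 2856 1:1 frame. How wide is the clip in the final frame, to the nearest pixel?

First fit — 1.90:1 into 2863×1227 spans the height: 2331.30 × 1227.00.
Second fit — the 21:9 canvas into 2856×2856 spans the width: 2856.00 × 1224.00 (×0.9976 from 2863×1227).
The clip scales with it: width 2331.30 × 0.9976 ≈ 2325.60.

2326 px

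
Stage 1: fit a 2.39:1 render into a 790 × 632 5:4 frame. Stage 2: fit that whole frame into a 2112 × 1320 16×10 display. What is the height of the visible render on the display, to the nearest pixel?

Inside the 790×632 canvas the render is width-limited at 790.00 × 330.54.
5:4 in 2112×1320: fills the height, so the intermediate becomes 1650.00 × 1320.00 — a scale of ×2.0886.
So the render's height is 330.54 × 2.0886 ≈ 690.38.

690 px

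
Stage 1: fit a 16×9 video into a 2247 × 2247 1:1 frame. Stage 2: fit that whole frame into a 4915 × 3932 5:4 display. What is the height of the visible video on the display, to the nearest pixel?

2212 px

Inside the 2247×2247 canvas the video is width-limited at 2247.00 × 1263.94.
The 1:1 canvas is height-limited in 4915×3932, giving 3932.00 × 3932.00; scale factor 1.7499.
The video scales with it: height 1263.94 × 1.7499 ≈ 2211.75.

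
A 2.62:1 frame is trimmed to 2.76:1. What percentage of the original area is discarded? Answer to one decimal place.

2.76:1 is wider than 2.62:1, so the crop keeps the full width and trims the height.
Fraction kept = (2.620)/(2.760) ≈ 94.93%, so 5.07% is lost.

5.1%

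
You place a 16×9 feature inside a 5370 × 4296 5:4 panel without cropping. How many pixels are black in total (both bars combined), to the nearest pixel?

6848764 pixels

16×9 (1.778) > 5:4 (1.250), so the feature fills the width.
That makes the image 3020.6250 px tall (5370 × 9/16).
Black = 4296 − 3020.6250 = 1275.3750 px.
Bar area = 1275.3750 × 5370 ≈ 6848764 px.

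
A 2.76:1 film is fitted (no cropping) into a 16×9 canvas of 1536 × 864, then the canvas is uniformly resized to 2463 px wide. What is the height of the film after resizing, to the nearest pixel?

At 1536×864 the film is width-limited, so height = 1536 / 2.760 ≈ 556.52 px.
Scaling 1536 → 2463 is ×1.6035, so the height becomes 556.52 × 1.6035 ≈ 892.39 px.

892 px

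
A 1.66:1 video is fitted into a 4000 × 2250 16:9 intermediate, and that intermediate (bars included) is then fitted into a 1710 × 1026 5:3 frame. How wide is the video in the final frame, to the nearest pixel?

1.66:1 in 4000×2250: fills the height, so the video is 3735.00 × 2250.00.
16:9 in 1710×1026: fills the width, so the intermediate becomes 1710.00 × 961.88 — a scale of ×0.4275.
So the video's width is 3735.00 × 0.4275 ≈ 1596.71.

1597 px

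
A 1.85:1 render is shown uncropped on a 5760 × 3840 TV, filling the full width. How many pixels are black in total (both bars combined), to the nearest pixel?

The render is 5760 / 1.850 ≈ 3113.5135 px tall.
3840 − 3113.5135 = 726.4865 px of bars.
Bar area = 726.4865 × 5760 ≈ 4184562 px.

4184562 pixels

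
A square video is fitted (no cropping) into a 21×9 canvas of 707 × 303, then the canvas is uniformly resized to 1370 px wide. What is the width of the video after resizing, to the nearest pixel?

587 px

At 707×303 the video is height-limited, so width = 303 × 1/1 ≈ 303.00 px.
Scaling 707 → 1370 is ×1.9378, so the width becomes 303.00 × 1.9378 ≈ 587.14 px.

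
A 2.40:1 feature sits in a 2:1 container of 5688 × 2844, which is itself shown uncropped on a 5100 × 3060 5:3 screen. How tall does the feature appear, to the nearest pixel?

Inside the 5688×2844 canvas the feature is width-limited at 5688.00 × 2370.00.
2:1 in 5100×3060: fills the width, so the intermediate becomes 5100.00 × 2550.00 — a scale of ×0.8966.
Applying the same ×0.8966: 2370.00 → 2125.00.

2125 px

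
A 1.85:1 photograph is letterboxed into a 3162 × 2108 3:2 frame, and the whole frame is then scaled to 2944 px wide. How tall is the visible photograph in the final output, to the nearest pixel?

Fitted into 3162×2108, the photograph spans the width; its height is 3162 / 1.850 ≈ 1709.19 px.
The frame scales by 2944/3162 = 0.9311; 1709.19 × 0.9311 ≈ 1591.35 px.

1591 px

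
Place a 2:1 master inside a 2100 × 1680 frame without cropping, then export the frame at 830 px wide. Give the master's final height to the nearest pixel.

415 px

Fitted into 2100×1680, the master spans the width; its height is 2100 × 1/2 ≈ 1050.00 px.
Resizing to 830 px wide multiplies everything by 0.3952: 1050.00 → 415.00 px.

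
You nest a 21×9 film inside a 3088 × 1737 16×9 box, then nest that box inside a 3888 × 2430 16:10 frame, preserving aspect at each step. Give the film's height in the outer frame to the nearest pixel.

21×9 in 3088×1737: fills the width, so the film is 3088.00 × 1323.43.
16×9 in 3888×2430: fills the width, so the intermediate becomes 3888.00 × 2187.00 — a scale of ×1.2591.
So the film's height is 1323.43 × 1.2591 ≈ 1666.29.

1666 px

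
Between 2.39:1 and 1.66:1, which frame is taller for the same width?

2.39 and 1.66; 2.39 > 1.66. The smaller width-to-height ratio is the taller frame.

1.66:1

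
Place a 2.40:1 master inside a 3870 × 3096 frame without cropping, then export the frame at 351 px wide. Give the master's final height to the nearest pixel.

146 px

At 3870×3096 the master is width-limited, so height = 3870 / 2.400 ≈ 1612.50 px.
Scaling 3870 → 351 is ×0.0907, so the height becomes 1612.50 × 0.0907 ≈ 146.25 px.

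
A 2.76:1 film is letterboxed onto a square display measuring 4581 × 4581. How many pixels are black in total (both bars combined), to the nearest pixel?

13382097 pixels

Since 2.760 > 1.000, the film is width-limited.
Content height = 4581 / 2.760 ≈ 1659.7826 px.
Black = 4581 − 1659.7826 = 2921.2174 px.
Across the 4581-px span: 2921.2174 × 4581 ≈ 13382097 px.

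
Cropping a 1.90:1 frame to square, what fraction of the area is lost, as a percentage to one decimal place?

The height stays; only width is cut (since square is narrower than 1.90:1).
Area ratio = (1.000)/(1.900) = 52.63%; the remaining 47.37% is cropped out.

47.4%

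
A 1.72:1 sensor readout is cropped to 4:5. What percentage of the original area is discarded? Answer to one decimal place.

4:5 is narrower than 1.72:1, so the crop keeps the full height and trims the width.
Area ratio = (0.800)/(1.720) = 46.51%; the remaining 53.49% is cropped out.

53.5%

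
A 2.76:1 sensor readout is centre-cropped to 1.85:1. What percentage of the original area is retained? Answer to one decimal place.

The height stays; only width is cut (since 1.85:1 is narrower than 2.76:1).
Area ratio = (1.850)/(2.760) = 67.03% retained.

67.0%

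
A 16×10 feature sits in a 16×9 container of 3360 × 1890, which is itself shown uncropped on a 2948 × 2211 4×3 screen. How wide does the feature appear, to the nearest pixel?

Inside the 3360×1890 canvas the feature is height-limited at 3024.00 × 1890.00.
The 16×9 canvas is width-limited in 2948×2211, giving 2948.00 × 1658.25; scale factor 0.8774.
Applying the same ×0.8774: 3024.00 → 2653.20.

2653 px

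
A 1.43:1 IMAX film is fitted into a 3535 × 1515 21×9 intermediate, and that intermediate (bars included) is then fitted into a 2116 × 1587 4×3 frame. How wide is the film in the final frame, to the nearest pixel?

1297 px

First fit — 1.43:1 IMAX into 3535×1515 spans the height: 2166.45 × 1515.00.
21×9 in 2116×1587: fills the width, so the intermediate becomes 2116.00 × 906.86 — a scale of ×0.5986.
The film scales with it: width 2166.45 × 0.5986 ≈ 1296.81.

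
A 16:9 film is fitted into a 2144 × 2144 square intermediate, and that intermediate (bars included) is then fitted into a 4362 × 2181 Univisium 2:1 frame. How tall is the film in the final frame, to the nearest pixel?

16:9 in 2144×2144: fills the width, so the film is 2144.00 × 1206.00.
square in 4362×2181: fills the height, so the intermediate becomes 2181.00 × 2181.00 — a scale of ×1.0173.
So the film's height is 1206.00 × 1.0173 ≈ 1226.81.

1227 px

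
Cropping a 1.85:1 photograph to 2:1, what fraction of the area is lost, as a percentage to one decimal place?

7.5%

The width stays; only height is cut (since 2:1 is wider than 1.85:1).
(1.850)/(2.000) ≈ 0.925 of the area survives, leaving 7.50% discarded.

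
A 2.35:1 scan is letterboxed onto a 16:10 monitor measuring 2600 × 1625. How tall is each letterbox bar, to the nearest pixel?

259 px

2.35:1 is wider than 16:10, so it spans the full width.
That makes the image 1106.38 px tall (2600 / 2.350).
1625 − 1106.38 = 518.62 px of bars (259.31 each).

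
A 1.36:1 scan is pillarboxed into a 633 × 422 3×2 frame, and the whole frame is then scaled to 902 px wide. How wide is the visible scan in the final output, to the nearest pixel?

Fitted into 633×422, the scan spans the height; its width is 422 × 1.360 ≈ 573.92 px.
Resizing to 902 px wide multiplies everything by 1.4250: 573.92 → 817.81 px.

818 px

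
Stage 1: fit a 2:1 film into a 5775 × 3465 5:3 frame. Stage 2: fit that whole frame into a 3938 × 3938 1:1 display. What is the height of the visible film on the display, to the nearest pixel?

1969 px

First fit — 2:1 into 5775×3465 spans the width: 5775.00 × 2887.50.
5:3 in 3938×3938: fills the width, so the intermediate becomes 3938.00 × 2362.80 — a scale of ×0.6819.
The film scales with it: height 2887.50 × 0.6819 ≈ 1969.00.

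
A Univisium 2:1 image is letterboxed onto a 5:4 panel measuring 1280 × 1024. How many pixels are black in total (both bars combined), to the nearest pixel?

Univisium 2:1 (2.000) > 5:4 (1.250), so the image fills the width.
Content height = 1280 × 1/2 ≈ 640.0000 px.
Black = 1024 − 640.0000 = 384.0000 px.
Across the 1280-px span: 384.0000 × 1280 ≈ 491520 px.

491520 pixels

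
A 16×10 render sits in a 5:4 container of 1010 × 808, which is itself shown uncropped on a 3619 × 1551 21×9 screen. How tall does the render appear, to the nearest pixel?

16×10 in 1010×808: fills the width, so the render is 1010.00 × 631.25.
Second fit — the 5:4 canvas into 3619×1551 spans the height: 1938.75 × 1551.00 (×1.9196 from 1010×808).
So the render's height is 631.25 × 1.9196 ≈ 1211.72.

1212 px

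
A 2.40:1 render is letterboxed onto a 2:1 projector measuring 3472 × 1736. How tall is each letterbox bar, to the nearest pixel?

145 px

Since 2.400 > 2.000, the render is width-limited.
That makes the image 1446.67 px tall (3472 / 2.400).
Leftover height: 1736 − 1446.67 = 289.33 px → 144.67 each side.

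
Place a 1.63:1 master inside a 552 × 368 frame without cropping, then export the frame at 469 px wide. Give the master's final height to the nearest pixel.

In the 552×368 frame the master fills the width: height = 552 / 1.630 ≈ 338.65 px.
Scaling 552 → 469 is ×0.8496, so the height becomes 338.65 × 0.8496 ≈ 287.73 px.

288 px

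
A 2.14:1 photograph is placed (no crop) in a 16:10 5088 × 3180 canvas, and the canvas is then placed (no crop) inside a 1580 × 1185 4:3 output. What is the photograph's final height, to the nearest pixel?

738 px

First fit — 2.14:1 into 5088×3180 spans the width: 5088.00 × 2377.57.
Second fit — the 16:10 canvas into 1580×1185 spans the width: 1580.00 × 987.50 (×0.3105 from 5088×3180).
So the photograph's height is 2377.57 × 0.3105 ≈ 738.32.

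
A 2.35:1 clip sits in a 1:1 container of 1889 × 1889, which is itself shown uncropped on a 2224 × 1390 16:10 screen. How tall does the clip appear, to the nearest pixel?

Inside the 1889×1889 canvas the clip is width-limited at 1889.00 × 803.83.
1:1 in 2224×1390: fills the height, so the intermediate becomes 1390.00 × 1390.00 — a scale of ×0.7358.
Applying the same ×0.7358: 803.83 → 591.49.

591 px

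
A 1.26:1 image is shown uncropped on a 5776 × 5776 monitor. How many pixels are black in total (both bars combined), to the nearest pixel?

6884259 pixels

Since 1.260 > 1.000, the image is width-limited.
The image is 5776 / 1.260 ≈ 4584.1270 px tall.
5776 − 4584.1270 = 1191.8730 px of bars.
Across the 5776-px span: 1191.8730 × 5776 ≈ 6884259 px.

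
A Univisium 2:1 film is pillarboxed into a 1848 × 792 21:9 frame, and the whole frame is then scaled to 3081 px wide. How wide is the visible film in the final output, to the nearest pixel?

Fitted into 1848×792, the film spans the height; its width is 792 × 2/1 ≈ 1584.00 px.
Scaling 1848 → 3081 is ×1.6672, so the width becomes 1584.00 × 1.6672 ≈ 2640.86 px.

2641 px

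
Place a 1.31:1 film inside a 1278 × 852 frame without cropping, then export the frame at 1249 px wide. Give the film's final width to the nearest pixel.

At 1278×852 the film is height-limited, so width = 852 × 1.310 ≈ 1116.12 px.
The frame scales by 1249/1278 = 0.9773; 1116.12 × 0.9773 ≈ 1090.79 px.

1091 px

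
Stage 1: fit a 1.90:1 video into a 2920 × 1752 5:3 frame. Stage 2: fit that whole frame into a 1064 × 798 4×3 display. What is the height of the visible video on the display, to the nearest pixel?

560 px

1.90:1 in 2920×1752: fills the width, so the video is 2920.00 × 1536.84.
The 5:3 canvas is width-limited in 1064×798, giving 1064.00 × 638.40; scale factor 0.3644.
So the video's height is 1536.84 × 0.3644 ≈ 560.00.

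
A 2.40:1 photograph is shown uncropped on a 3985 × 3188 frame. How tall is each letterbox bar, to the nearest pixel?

764 px

Since 2.400 > 1.250, the photograph is width-limited.
The photograph is 3985 / 2.400 ≈ 1660.42 px tall.
Black = 3188 − 1660.42 = 1527.58 px, or 763.79 per bar.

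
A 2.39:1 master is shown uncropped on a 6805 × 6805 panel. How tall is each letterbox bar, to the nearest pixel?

1979 px

Since 2.390 > 1.000, the master is width-limited.
The master is 6805 / 2.390 ≈ 2847.28 px tall.
6805 − 2847.28 = 3957.72 px of bars (1978.86 each).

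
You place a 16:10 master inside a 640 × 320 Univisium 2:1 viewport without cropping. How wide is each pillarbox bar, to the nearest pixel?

64 px

Since 1.600 < 2.000, the master is height-limited.
Content width = 320 × 16/10 ≈ 512.00 px.
Leftover width: 640 − 512.00 = 128.00 px → 64.00 each side.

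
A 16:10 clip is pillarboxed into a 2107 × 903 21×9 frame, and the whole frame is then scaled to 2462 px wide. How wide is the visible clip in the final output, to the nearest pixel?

1688 px

Fitted into 2107×903, the clip spans the height; its width is 903 × 16/10 ≈ 1444.80 px.
Scaling 2107 → 2462 is ×1.1685, so the width becomes 1444.80 × 1.1685 ≈ 1688.23 px.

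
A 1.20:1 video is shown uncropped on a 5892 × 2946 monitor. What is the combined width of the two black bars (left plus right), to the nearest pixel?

2357 px

1.20:1 (1.200) < Univisium 2:1 (2.000), so the video fills the height.
That makes the image 3535.20 px wide (2946 × 1.200).
Leftover width: 5892 − 3535.20 = 2356.80 px.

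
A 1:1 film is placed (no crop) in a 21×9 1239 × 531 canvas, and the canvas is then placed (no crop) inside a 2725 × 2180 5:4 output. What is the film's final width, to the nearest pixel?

1168 px

First fit — 1:1 into 1239×531 spans the height: 531.00 × 531.00.
21×9 in 2725×2180: fills the width, so the intermediate becomes 2725.00 × 1167.86 — a scale of ×2.1994.
Applying the same ×2.1994: 531.00 → 1167.86.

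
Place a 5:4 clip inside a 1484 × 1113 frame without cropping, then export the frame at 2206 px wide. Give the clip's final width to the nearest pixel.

At 1484×1113 the clip is height-limited, so width = 1113 × 5/4 ≈ 1391.25 px.
Resizing to 2206 px wide multiplies everything by 1.4865: 1391.25 → 2068.12 px.

2068 px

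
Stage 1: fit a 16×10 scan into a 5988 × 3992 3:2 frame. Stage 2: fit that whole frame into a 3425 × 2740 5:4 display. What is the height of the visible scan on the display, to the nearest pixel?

2141 px

Inside the 5988×3992 canvas the scan is width-limited at 5988.00 × 3742.50.
3:2 in 3425×2740: fills the width, so the intermediate becomes 3425.00 × 2283.33 — a scale of ×0.5720.
Applying the same ×0.5720: 3742.50 → 2140.62.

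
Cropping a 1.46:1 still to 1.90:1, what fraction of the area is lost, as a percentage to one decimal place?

23.2%

1.90:1 is wider than 1.46:1, so the crop keeps the full width and trims the height.
(1.460)/(1.900) ≈ 0.768 of the area survives, leaving 23.16% discarded.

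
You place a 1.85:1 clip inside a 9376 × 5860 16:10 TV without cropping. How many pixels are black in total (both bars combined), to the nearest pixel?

7424778 pixels

Since 1.850 > 1.600, the clip is width-limited.
Content height = 9376 / 1.850 ≈ 5068.1081 px.
Black = 5860 − 5068.1081 = 791.8919 px.
Bar area = 791.8919 × 9376 ≈ 7424778 px.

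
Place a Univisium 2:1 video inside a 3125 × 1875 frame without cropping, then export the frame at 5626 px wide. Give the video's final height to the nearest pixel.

In the 3125×1875 frame the video fills the width: height = 3125 × 1/2 ≈ 1562.50 px.
The frame scales by 5626/3125 = 1.8003; 1562.50 × 1.8003 ≈ 2813.00 px.

2813 px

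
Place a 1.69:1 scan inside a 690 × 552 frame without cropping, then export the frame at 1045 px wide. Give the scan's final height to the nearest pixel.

618 px

In the 690×552 frame the scan fills the width: height = 690 / 1.690 ≈ 408.28 px.
Resizing to 1045 px wide multiplies everything by 1.5145: 408.28 → 618.34 px.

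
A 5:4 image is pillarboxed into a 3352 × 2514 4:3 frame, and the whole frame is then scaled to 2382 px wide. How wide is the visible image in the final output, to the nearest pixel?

2233 px

In the 3352×2514 frame the image fills the height: width = 2514 × 5/4 ≈ 3142.50 px.
Resizing to 2382 px wide multiplies everything by 0.7106: 3142.50 → 2233.12 px.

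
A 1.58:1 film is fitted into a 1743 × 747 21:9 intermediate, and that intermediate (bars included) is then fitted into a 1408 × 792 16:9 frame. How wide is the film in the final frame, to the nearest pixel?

First fit — 1.58:1 into 1743×747 spans the height: 1180.26 × 747.00.
21:9 in 1408×792: fills the width, so the intermediate becomes 1408.00 × 603.43 — a scale of ×0.8078.
So the film's width is 1180.26 × 0.8078 ≈ 953.42.

953 px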